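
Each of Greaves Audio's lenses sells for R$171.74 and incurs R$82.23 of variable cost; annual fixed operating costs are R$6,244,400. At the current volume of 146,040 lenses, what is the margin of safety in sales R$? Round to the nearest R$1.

R$13,099,977

Unit CM = price − variable cost = R$171.74 − R$82.23 = R$89.51. Break-even units = R$6,244,400 ÷ R$89.51 = 69,762.04; break-even revenue = 69,762.04 × R$171.74 = R$11,980,932.37.
Current sales = 146,040 × R$171.74 = R$25,080,909.60.
Margin of safety = R$25,080,909.60 − R$11,980,932.37 = R$13,099,977.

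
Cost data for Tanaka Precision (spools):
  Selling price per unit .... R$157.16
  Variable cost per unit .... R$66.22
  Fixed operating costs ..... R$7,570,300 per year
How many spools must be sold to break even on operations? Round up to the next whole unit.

83,245 spools

Each unit contributes R$157.16 − R$66.22 = R$90.94.
Break-even volume = fixed costs ÷ CM per unit = R$7,570,300 ÷ R$90.94 = 83,245.00, so 83,245 spools.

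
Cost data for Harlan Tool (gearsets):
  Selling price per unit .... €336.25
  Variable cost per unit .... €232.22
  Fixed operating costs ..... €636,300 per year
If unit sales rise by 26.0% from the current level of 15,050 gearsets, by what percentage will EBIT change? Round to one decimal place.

Contribution at this volume is 15,050 × €104.03 = €1,565,651.50.
Subtracting fixed costs: EBIT = €1,565,651.50 − €636,300 = €929,351.50.
Degree of operating leverage = €1,565,651.50 / €929,351.50 = 1.6847.
%ΔEBIT = DOL × %ΔSales = 1.6847 × +26.0% = +43.8%.

+43.8%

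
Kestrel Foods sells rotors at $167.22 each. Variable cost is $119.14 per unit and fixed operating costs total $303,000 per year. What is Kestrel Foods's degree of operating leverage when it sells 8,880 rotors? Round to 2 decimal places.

Total contribution margin = 8,880 × $48.08 = $426,950.40.
Subtracting fixed costs: EBIT = $426,950.40 − $303,000 = $123,950.40.
So DOL = total CM / EBIT = $426,950.40 / $123,950.40 = 3.4445.

3.44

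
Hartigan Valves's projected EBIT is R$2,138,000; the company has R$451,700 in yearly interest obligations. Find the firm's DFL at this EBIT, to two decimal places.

Interest = R$451,700.00.
DFL = EBIT ÷ (EBIT − I) = R$2,138,000 ÷ (R$2,138,000 − R$451,700.00) = R$2,138,000 ÷ R$1,686,300.00 = 1.2679.

1.27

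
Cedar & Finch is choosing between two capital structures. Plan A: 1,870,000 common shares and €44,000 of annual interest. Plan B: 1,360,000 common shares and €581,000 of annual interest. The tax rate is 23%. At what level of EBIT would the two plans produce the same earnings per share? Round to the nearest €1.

€2,013,000

At indifference, (EBIT − 44,000)(1 − t)/1,870,000 = (EBIT − 581,000)(1 − t)/1,360,000.
Cancelling (1 − t) and cross-multiplying: 1,360,000·(EBIT − 44,000) = 1,870,000·(EBIT − 581,000).
EBIT × (1,870,000 − 1,360,000) = 581,000 × 1,870,000 − 44,000 × 1,360,000 = 1,026,630,000,000, so EBIT = 1,026,630,000,000 ÷ 510,000 = 2,013,000.00.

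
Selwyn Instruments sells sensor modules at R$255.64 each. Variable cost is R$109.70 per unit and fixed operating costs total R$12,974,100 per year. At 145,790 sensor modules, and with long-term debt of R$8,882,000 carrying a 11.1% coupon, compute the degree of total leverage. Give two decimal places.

2.91

Contribution at this volume is 145,790 × R$145.94 = R$21,276,592.60.
Subtracting fixed costs: EBIT = R$21,276,592.60 − R$12,974,100 = R$8,302,492.60. Interest = R$985,902.00, so EBIT − I = R$7,316,590.60.
DCL = contribution ÷ (EBIT − I) = R$21,276,592.60 ÷ R$7,316,590.60 = 2.9080.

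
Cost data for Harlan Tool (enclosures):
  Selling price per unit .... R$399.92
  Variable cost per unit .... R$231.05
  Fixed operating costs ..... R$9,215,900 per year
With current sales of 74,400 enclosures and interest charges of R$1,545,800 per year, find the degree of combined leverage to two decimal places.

Total contribution margin = 74,400 × R$168.87 = R$12,563,928.00.
EBIT = R$12,563,928.00 − R$9,215,900 = R$3,348,028.00. Interest = R$1,545,800.00.
DOL = R$12,563,928.00 ÷ R$3,348,028.00 = 3.7526; DFL = R$3,348,028.00 ÷ R$1,802,228.00 = 1.8577.
DCL = DOL × DFL = 3.7526 × 1.8577 = 6.9712.

6.97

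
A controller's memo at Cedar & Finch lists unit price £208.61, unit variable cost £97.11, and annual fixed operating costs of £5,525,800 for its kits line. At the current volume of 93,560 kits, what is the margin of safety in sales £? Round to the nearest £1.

£9,179,102

Each unit contributes £208.61 − £97.11 = £111.50. Break-even units = £5,525,800 ÷ £111.50 = 49,558.74; break-even revenue = 49,558.74 × £208.61 = £10,338,449.67.
Actual sales revenue = 93,560 × £208.61 = £19,517,551.60.
Margin of safety = £19,517,551.60 − £10,338,449.67 = £9,179,102.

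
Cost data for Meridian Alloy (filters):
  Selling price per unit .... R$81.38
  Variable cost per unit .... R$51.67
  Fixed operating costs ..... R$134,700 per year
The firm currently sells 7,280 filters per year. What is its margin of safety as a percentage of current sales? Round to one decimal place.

37.7%

Unit CM = price − variable cost = R$81.38 − R$51.67 = R$29.71. Break-even units = R$134,700 ÷ R$29.71 = 4,533.83; break-even revenue = 4,533.83 × R$81.38 = R$368,962.84.
Actual sales revenue = 7,280 × R$81.38 = R$592,446.40.
Margin of safety = (R$592,446.40 − R$368,962.84) ÷ R$592,446.40 = 37.7%.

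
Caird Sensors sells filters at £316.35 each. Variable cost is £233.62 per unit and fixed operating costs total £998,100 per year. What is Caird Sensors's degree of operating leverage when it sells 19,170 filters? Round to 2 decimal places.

Contribution at this volume is 19,170 × £82.73 = £1,585,934.10.
Operating income = contribution − fixed costs = £1,585,934.10 − £998,100 = £587,834.10.
DOL = contribution ÷ EBIT = £1,585,934.10 ÷ £587,834.10 = 2.6979.

2.70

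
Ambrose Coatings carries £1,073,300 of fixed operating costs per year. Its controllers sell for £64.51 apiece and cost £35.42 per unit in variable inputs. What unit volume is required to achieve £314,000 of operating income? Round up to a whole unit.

Contribution margin per unit = £64.51 − £35.42 = £29.09.
Need Q such that Q × £29.09 − £1,073,300 = £314,000, i.e. Q = £1,387,300 / £29.09 = 47,689.93 → 47,690.

47,690 controllers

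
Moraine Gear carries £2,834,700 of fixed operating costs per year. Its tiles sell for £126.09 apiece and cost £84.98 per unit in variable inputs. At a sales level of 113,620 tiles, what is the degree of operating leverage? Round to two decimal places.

Contribution at this volume is 113,620 × £41.11 = £4,670,918.20.
EBIT = £4,670,918.20 − £2,834,700 = £1,836,218.20.
DOL = contribution ÷ EBIT = £4,670,918.20 ÷ £1,836,218.20 = 2.5438.

2.54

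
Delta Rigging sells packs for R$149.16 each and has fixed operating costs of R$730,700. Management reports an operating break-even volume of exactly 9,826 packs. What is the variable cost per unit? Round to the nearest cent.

R$74.80

At break-even, FC = Q × (P − VC), so P − VC = R$730,700 ÷ 9,826 = R$74.3639.
Hence VC = price − CM = R$149.16 − R$74.3639 = R$74.80.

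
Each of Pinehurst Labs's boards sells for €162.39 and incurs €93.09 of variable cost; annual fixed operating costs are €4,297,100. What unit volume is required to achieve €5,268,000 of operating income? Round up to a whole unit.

138,025 boards

Contribution margin per unit = €162.39 − €93.09 = €69.30.
Units = (FC + target) / CM = (€4,297,100 + €5,268,000) / €69.30 = 138,024.53, so 138,025 boards.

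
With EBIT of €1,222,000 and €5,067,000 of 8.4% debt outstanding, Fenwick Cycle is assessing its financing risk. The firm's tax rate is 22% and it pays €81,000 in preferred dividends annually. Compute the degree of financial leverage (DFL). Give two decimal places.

Annual interest charges come to €425,628.00.
Pre-tax preferred-dividend burden = €81,000 ÷ (1 − 0.22) = €103,846.15.
DFL = EBIT ÷ [EBIT − I − D_p/(1−t)] = €1,222,000 ÷ [€1,222,000 − €425,628.00 − €103,846.15] = €1,222,000 ÷ €692,525.85 = 1.7646.

1.76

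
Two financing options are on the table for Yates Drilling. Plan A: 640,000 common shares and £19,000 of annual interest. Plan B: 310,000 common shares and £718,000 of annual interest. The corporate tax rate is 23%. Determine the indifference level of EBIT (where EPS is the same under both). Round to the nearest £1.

Set EPS_A = EPS_B: (EBIT − £19,000)(1 − 0.23) ÷ 640,000 = (EBIT − £718,000)(1 − 0.23) ÷ 310,000.
The (1 − t) factor cancels: (EBIT − 19,000) × 310,000 = (EBIT − 718,000) × 640,000.
EBIT × (640,000 − 310,000) = 718,000 × 640,000 − 19,000 × 310,000 = 453,630,000,000, so EBIT = 453,630,000,000 ÷ 330,000 = 1,374,636.36.

£1,374,636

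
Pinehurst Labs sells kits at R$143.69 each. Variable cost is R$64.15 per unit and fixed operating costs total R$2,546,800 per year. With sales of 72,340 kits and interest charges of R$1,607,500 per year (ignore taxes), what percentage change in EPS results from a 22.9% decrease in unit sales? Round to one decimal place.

At 72,340 units, contribution = 72,340 × R$79.54 = R$5,753,923.60.
Subtracting fixed costs: EBIT = R$5,753,923.60 − R$2,546,800 = R$3,207,123.60.
After interest of R$1,607,500.00, pre-tax earnings = R$1,599,623.60.
Degree of combined leverage = contribution ÷ (EBIT − I) = R$5,753,923.60 ÷ R$1,599,623.60 = 3.5970.
%ΔEPS = DCL × %ΔSales = 3.5970 × -22.9% = -82.4%.

-82.4%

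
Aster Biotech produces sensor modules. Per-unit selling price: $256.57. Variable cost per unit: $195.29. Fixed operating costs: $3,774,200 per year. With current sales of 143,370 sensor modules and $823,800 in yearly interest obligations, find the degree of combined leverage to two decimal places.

Contribution at this volume is 143,370 × $61.28 = $8,785,713.60.
EBIT = $8,785,713.60 − $3,774,200 = $5,011,513.60. Interest = $823,800.00, so EBIT − I = $4,187,713.60.
DCL = contribution ÷ (EBIT − I) = $8,785,713.60 ÷ $4,187,713.60 = 2.0980.

2.10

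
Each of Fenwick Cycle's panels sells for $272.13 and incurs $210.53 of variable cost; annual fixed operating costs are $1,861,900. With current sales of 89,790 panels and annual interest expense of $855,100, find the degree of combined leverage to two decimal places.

Total contribution margin = 89,790 × $61.60 = $5,531,064.00.
Subtracting fixed costs: EBIT = $5,531,064.00 − $1,861,900 = $3,669,164.00. Interest = $855,100.00.
DOL = $5,531,064.00 ÷ $3,669,164.00 = 1.5074; DFL = $3,669,164.00 ÷ $2,814,064.00 = 1.3039.
DCL = DOL × DFL = 1.5074 × 1.3039 = 1.9655.

1.97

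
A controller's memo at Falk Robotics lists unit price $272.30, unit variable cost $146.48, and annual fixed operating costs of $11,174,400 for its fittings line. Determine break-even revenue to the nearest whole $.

CM per unit = $272.30 − $146.48 = $125.82; CM ratio = $125.82 / $272.30 = 0.4621.
Break-even sales = FC ÷ CM ratio = $11,174,400 × $272.30 / $125.82 = $24,183,668.

$24,183,668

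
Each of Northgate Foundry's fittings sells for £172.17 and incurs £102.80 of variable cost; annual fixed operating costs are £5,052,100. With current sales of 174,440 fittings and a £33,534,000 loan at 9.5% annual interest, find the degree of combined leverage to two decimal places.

3.13

At 174,440 units, contribution = 174,440 × £69.37 = £12,100,902.80.
EBIT = £12,100,902.80 − £5,052,100 = £7,048,802.80. Interest = £3,185,730.00.
DOL = £12,100,902.80 ÷ £7,048,802.80 = 1.7167; DFL = £7,048,802.80 ÷ £3,863,072.80 = 1.8247.
Combined leverage = 1.7167 × 1.8247 = 3.1325.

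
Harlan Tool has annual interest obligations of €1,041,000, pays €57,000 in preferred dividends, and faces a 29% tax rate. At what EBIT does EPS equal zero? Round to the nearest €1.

Preferred dividends are paid after tax, so their pre-tax equivalent is €57,000 ÷ (1 − 0.29) = €80,281.69.
EPS = 0 when EBIT covers interest plus the pre-tax preferred burden: €1,041,000 + €80,281.69 = €1,121,281.69.

€1,121,282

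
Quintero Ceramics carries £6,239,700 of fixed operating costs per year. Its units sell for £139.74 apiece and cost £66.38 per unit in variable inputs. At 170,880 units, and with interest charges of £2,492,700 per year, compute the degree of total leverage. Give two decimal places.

Contribution at this volume is 170,880 × £73.36 = £12,535,756.80.
Subtracting fixed costs: EBIT = £12,535,756.80 − £6,239,700 = £6,296,056.80. Interest = £2,492,700.00.
DOL = £12,535,756.80 ÷ £6,296,056.80 = 1.9910; DFL = £6,296,056.80 ÷ £3,803,356.80 = 1.6554.
DCL = DOL × DFL = 1.9910 × 1.6554 = 3.2959.

3.30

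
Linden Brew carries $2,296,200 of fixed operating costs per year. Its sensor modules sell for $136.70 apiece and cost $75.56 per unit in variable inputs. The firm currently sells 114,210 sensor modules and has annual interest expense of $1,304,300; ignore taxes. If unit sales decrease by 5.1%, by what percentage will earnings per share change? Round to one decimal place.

-10.5%

At 114,210 units, contribution = 114,210 × $61.14 = $6,982,799.40.
Subtracting fixed costs: EBIT = $6,982,799.40 − $2,296,200 = $4,686,599.40.
Interest = $1,304,300.00, so EBIT − I = $3,382,299.40.
DCL = total CM / (EBIT − I) = $6,982,799.40 / $3,382,299.40 = 2.0645.
%ΔEPS = DCL × %ΔSales = 2.0645 × -5.1% = -10.5%.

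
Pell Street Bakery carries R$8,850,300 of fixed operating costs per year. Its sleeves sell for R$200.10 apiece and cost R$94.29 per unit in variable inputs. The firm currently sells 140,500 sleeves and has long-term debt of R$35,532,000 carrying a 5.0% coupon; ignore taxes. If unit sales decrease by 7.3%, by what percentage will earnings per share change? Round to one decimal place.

Contribution at this volume is 140,500 × R$105.81 = R$14,866,305.00.
EBIT = R$14,866,305.00 − R$8,850,300 = R$6,016,005.00.
After interest of R$1,776,600.00, pre-tax earnings = R$4,239,405.00.
Degree of combined leverage = contribution ÷ (EBIT − I) = R$14,866,305.00 ÷ R$4,239,405.00 = 3.5067.
EPS therefore changes by 3.5067 × (-7.3%) = -25.6%.

-25.6%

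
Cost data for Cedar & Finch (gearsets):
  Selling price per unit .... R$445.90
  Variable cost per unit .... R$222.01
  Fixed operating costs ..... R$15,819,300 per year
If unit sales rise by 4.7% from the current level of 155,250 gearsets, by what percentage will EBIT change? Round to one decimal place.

Contribution at this volume is 155,250 × R$223.89 = R$34,758,922.50.
EBIT = R$34,758,922.50 − R$15,819,300 = R$18,939,622.50.
So DOL = total CM / EBIT = R$34,758,922.50 / R$18,939,622.50 = 1.8352.
%ΔEBIT = DOL × %ΔSales = 1.8352 × +4.7% = +8.6%.

+8.6%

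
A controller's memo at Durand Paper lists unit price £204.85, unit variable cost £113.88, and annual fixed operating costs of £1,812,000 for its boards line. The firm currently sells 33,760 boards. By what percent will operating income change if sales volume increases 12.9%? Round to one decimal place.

Total contribution margin = 33,760 × £90.97 = £3,071,147.20.
Operating income = contribution − fixed costs = £3,071,147.20 − £1,812,000 = £1,259,147.20.
So DOL = total CM / EBIT = £3,071,147.20 / £1,259,147.20 = 2.4391.
%ΔEBIT = DOL × %ΔSales = 2.4391 × +12.9% = +31.5%.

+31.5%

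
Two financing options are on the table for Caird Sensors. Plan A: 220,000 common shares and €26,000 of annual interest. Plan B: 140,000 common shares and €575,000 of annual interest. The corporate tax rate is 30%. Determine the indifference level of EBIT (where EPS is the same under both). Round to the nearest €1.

€1,535,750

Set EPS_A = EPS_B: (EBIT − €26,000)(1 − 0.30) ÷ 220,000 = (EBIT − €575,000)(1 − 0.30) ÷ 140,000.
The (1 − t) factor cancels: (EBIT − 26,000) × 140,000 = (EBIT − 575,000) × 220,000.
EBIT × (220,000 − 140,000) = 575,000 × 220,000 − 26,000 × 140,000 = 122,860,000,000, so EBIT = 122,860,000,000 ÷ 80,000 = 1,535,750.00.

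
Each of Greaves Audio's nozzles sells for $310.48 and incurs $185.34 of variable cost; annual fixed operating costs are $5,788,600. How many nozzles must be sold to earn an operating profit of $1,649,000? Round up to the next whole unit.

Contribution margin per unit = $310.48 − $185.34 = $125.14.
Units = (FC + target) / CM = ($5,788,600 + $1,649,000) / $125.14 = 59,434.23, so 59,435 nozzles.

59,435 nozzles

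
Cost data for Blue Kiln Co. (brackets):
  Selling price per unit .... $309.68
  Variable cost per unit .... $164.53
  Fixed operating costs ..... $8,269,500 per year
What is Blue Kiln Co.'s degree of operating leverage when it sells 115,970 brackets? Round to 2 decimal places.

At 115,970 units, contribution = 115,970 × $145.15 = $16,833,045.50.
Operating income = contribution − fixed costs = $16,833,045.50 − $8,269,500 = $8,563,545.50.
Degree of operating leverage = $16,833,045.50 / $8,563,545.50 = 1.9657.

1.97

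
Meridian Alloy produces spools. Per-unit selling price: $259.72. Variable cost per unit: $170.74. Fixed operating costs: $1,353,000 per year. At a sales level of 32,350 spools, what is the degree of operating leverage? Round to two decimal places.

Total contribution margin = 32,350 × $88.98 = $2,878,503.00.
Operating income = contribution − fixed costs = $2,878,503.00 − $1,353,000 = $1,525,503.00.
DOL = contribution ÷ EBIT = $2,878,503.00 ÷ $1,525,503.00 = 1.8869.

1.89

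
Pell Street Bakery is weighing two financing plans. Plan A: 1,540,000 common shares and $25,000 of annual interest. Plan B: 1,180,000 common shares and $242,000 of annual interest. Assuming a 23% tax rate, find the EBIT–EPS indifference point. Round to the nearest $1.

$953,278

Set EPS_A = EPS_B: (EBIT − $25,000)(1 − 0.23) ÷ 1,540,000 = (EBIT − $242,000)(1 − 0.23) ÷ 1,180,000.
The (1 − t) factor cancels: (EBIT − 25,000) × 1,180,000 = (EBIT − 242,000) × 1,540,000.
EBIT × (1,540,000 − 1,180,000) = 242,000 × 1,540,000 − 25,000 × 1,180,000 = 343,180,000,000, so EBIT = 343,180,000,000 ÷ 360,000 = 953,277.78.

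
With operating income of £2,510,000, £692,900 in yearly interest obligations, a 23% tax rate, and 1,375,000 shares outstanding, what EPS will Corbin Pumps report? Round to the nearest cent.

£1.02

Interest = £692,900.00, so EBT = £2,510,000 − £692,900.00 = £1,817,100.00.
Net income = £1,817,100.00 × (1 − 0.23) = £1,399,167.00.
EPS = £1,399,167.00 ÷ 1,375,000 = £1.02.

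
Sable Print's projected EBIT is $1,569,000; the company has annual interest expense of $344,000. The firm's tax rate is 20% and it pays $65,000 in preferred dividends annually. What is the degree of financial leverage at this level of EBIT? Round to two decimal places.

1.37

Interest = $344,000.00.
Pre-tax preferred-dividend burden = $65,000 ÷ (1 − 0.20) = $81,250.00.
DFL = EBIT ÷ [EBIT − I − D_p/(1−t)] = $1,569,000 ÷ [$1,569,000 − $344,000.00 − $81,250.00] = $1,569,000 ÷ $1,143,750.00 = 1.3718.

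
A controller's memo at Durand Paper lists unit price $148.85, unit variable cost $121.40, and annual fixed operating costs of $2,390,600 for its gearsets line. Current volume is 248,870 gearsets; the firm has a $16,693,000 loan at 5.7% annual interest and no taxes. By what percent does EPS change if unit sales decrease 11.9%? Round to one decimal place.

Contribution at this volume is 248,870 × $27.45 = $6,831,481.50.
EBIT = $6,831,481.50 − $2,390,600 = $4,440,881.50.
After interest of $951,501.00, pre-tax earnings = $3,489,380.50.
DCL = total CM / (EBIT − I) = $6,831,481.50 / $3,489,380.50 = 1.9578.
EPS therefore changes by 1.9578 × (-11.9%) = -23.3%.

-23.3%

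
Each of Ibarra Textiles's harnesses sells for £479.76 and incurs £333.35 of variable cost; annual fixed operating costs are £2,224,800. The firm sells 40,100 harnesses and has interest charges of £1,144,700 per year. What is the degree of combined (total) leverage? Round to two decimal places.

At 40,100 units, contribution = 40,100 × £146.41 = £5,871,041.00.
Operating income = contribution − fixed costs = £5,871,041.00 − £2,224,800 = £3,646,241.00. Interest = £1,144,700.00.
DOL = £5,871,041.00 ÷ £3,646,241.00 = 1.6102; DFL = £3,646,241.00 ÷ £2,501,541.00 = 1.4576.
Combined leverage = 1.6102 × 1.4576 = 2.3470.

2.35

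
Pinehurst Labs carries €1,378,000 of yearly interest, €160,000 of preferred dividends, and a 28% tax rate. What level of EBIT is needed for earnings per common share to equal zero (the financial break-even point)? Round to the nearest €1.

Preferred dividends are paid after tax, so their pre-tax equivalent is €160,000 ÷ (1 − 0.28) = €222,222.22.
EPS = 0 when EBIT covers interest plus the pre-tax preferred burden: €1,378,000 + €222,222.22 = €1,600,222.22.

€1,600,222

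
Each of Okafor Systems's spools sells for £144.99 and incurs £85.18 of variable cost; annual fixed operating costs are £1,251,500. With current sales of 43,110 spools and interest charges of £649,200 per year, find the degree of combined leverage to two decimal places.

Contribution at this volume is 43,110 × £59.81 = £2,578,409.10.
Subtracting fixed costs: EBIT = £2,578,409.10 − £1,251,500 = £1,326,909.10. Interest = £649,200.00, so EBIT − I = £677,709.10.
DCL = contribution ÷ (EBIT − I) = £2,578,409.10 ÷ £677,709.10 = 3.8046.

3.80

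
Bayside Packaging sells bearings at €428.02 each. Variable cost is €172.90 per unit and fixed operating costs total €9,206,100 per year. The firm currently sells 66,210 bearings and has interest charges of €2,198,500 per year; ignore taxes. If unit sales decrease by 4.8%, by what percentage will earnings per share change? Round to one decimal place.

At 66,210 units, contribution = 66,210 × €255.12 = €16,891,495.20.
EBIT = €16,891,495.20 − €9,206,100 = €7,685,395.20.
Interest = €2,198,500.00, so EBIT − I = €5,486,895.20.
Degree of combined leverage = contribution ÷ (EBIT − I) = €16,891,495.20 ÷ €5,486,895.20 = 3.0785.
%ΔEPS = DCL × %ΔSales = 3.0785 × -4.8% = -14.8%.

-14.8%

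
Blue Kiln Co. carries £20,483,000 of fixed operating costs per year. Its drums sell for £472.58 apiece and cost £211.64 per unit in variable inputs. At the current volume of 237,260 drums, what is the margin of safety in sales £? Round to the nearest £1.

£75,028,232

Each unit contributes £472.58 − £211.64 = £260.94. Break-even units = £20,483,000 ÷ £260.94 = 78,496.97; break-even revenue = 78,496.97 × £472.58 = £37,096,099.26.
Actual sales revenue = 237,260 × £472.58 = £112,124,330.80.
Margin of safety = £112,124,330.80 − £37,096,099.26 = £75,028,232.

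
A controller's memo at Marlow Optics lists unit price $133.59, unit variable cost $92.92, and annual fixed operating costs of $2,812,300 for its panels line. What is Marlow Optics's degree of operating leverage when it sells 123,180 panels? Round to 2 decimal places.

2.28

Contribution at this volume is 123,180 × $40.67 = $5,009,730.60.
Subtracting fixed costs: EBIT = $5,009,730.60 − $2,812,300 = $2,197,430.60.
DOL = contribution ÷ EBIT = $5,009,730.60 ÷ $2,197,430.60 = 2.2798.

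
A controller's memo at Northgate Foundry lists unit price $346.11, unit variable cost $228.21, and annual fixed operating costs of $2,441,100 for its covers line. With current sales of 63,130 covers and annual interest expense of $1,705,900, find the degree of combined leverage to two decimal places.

2.26

At 63,130 units, contribution = 63,130 × $117.90 = $7,443,027.00.
Subtracting fixed costs: EBIT = $7,443,027.00 − $2,441,100 = $5,001,927.00. Interest = $1,705,900.00.
DOL = $7,443,027.00 ÷ $5,001,927.00 = 1.4880; DFL = $5,001,927.00 ÷ $3,296,027.00 = 1.5176.
DCL = DOL × DFL = 1.4880 × 1.5176 = 2.2582.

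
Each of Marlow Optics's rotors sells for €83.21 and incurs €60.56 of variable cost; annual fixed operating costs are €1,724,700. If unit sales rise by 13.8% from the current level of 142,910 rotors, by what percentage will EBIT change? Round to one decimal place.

Total contribution margin = 142,910 × €22.65 = €3,236,911.50.
Subtracting fixed costs: EBIT = €3,236,911.50 − €1,724,700 = €1,512,211.50.
So DOL = total CM / EBIT = €3,236,911.50 / €1,512,211.50 = 2.1405.
Operating income changes by 2.1405 × +13.8% = +29.5%.

+29.5%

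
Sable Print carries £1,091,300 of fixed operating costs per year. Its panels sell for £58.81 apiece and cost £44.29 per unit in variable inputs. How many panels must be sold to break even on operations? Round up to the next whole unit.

Unit CM = price − variable cost = £58.81 − £44.29 = £14.52.
Units to break even: £1,091,300 ÷ £14.52 = 75,158.40, rounded up to 75,159.

75,159 panels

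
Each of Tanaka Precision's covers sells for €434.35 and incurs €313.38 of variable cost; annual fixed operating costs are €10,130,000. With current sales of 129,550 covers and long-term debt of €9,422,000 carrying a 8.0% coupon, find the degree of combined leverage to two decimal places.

Total contribution margin = 129,550 × €120.97 = €15,671,663.50.
EBIT = €15,671,663.50 − €10,130,000 = €5,541,663.50. Interest = €753,760.00.
DOL = €15,671,663.50 ÷ €5,541,663.50 = 2.8280; DFL = €5,541,663.50 ÷ €4,787,903.50 = 1.1574.
DCL = DOL × DFL = 2.8280 × 1.1574 = 3.2731.

3.27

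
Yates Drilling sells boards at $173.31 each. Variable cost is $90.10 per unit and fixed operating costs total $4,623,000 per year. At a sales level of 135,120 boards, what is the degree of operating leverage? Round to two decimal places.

Contribution at this volume is 135,120 × $83.21 = $11,243,335.20.
Subtracting fixed costs: EBIT = $11,243,335.20 − $4,623,000 = $6,620,335.20.
DOL = contribution ÷ EBIT = $11,243,335.20 ÷ $6,620,335.20 = 1.6983.

1.70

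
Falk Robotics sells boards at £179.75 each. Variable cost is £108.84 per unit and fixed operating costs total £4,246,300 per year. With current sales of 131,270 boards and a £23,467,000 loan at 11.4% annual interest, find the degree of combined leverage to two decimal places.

At 131,270 units, contribution = 131,270 × £70.91 = £9,308,355.70.
Subtracting fixed costs: EBIT = £9,308,355.70 − £4,246,300 = £5,062,055.70. Interest = £2,675,238.00, so EBIT − I = £2,386,817.70.
Degree of total leverage = total CM / (EBIT − interest) = £9,308,355.70 / £2,386,817.70 = 3.8999.

3.90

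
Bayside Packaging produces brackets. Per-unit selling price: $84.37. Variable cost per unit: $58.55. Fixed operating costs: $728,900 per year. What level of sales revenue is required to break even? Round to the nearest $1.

CM per unit = $84.37 − $58.55 = $25.82; CM ratio = $25.82 / $84.37 = 0.3060.
Break-even sales = FC ÷ CM ratio = $728,900 × $84.37 / $25.82 = $2,381,770.

$2,381,770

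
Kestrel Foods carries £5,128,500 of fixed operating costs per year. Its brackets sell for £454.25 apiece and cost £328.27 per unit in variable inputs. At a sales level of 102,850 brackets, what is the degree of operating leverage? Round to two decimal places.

Total contribution margin = 102,850 × £125.98 = £12,957,043.00.
EBIT = £12,957,043.00 − £5,128,500 = £7,828,543.00.
DOL = contribution ÷ EBIT = £12,957,043.00 ÷ £7,828,543.00 = 1.6551.

1.66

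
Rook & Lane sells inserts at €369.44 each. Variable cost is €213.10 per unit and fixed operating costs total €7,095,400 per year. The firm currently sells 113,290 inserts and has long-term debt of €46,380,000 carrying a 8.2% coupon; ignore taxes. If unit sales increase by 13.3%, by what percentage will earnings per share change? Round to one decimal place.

+34.6%

Contribution at this volume is 113,290 × €156.34 = €17,711,758.60.
Operating income = contribution − fixed costs = €17,711,758.60 − €7,095,400 = €10,616,358.60.
After interest of €3,803,160.00, pre-tax earnings = €6,813,198.60.
Degree of combined leverage = contribution ÷ (EBIT − I) = €17,711,758.60 ÷ €6,813,198.60 = 2.5996.
EPS therefore changes by 2.5996 × (+13.3%) = +34.6%.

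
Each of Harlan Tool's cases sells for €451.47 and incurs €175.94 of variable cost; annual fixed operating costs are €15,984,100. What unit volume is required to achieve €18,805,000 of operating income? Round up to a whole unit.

126,263 cases

Each unit contributes €451.47 − €175.94 = €275.53.
Required volume = (fixed costs + target profit) ÷ CM = (€15,984,100 + €18,805,000) ÷ €275.53 = 126,262.48, so 126,263 cases.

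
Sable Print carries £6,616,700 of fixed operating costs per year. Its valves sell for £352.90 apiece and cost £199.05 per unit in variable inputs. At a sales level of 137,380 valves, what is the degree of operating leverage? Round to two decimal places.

At 137,380 units, contribution = 137,380 × £153.85 = £21,135,913.00.
Subtracting fixed costs: EBIT = £21,135,913.00 − £6,616,700 = £14,519,213.00.
DOL = contribution ÷ EBIT = £21,135,913.00 ÷ £14,519,213.00 = 1.4557.

1.46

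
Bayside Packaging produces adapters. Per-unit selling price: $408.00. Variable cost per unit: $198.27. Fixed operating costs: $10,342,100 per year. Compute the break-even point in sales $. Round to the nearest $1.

CM per unit = $408.00 − $198.27 = $209.73; CM ratio = $209.73 / $408.00 = 0.5140.
Break-even revenue = fixed costs × price ÷ CM = $10,342,100 × $408.00 ÷ $209.73 = $20,119,090.

$20,119,090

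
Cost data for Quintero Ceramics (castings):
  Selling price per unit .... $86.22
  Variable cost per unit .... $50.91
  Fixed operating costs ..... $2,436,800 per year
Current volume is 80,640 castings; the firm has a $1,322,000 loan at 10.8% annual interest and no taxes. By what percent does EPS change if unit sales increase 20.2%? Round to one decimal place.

+214.8%

Total contribution margin = 80,640 × $35.31 = $2,847,398.40.
Subtracting fixed costs: EBIT = $2,847,398.40 − $2,436,800 = $410,598.40.
After interest of $142,776.00, pre-tax earnings = $267,822.40.
Degree of combined leverage = contribution ÷ (EBIT − I) = $2,847,398.40 ÷ $267,822.40 = 10.6317.
%ΔEPS = DCL × %ΔSales = 10.6317 × +20.2% = +214.8%.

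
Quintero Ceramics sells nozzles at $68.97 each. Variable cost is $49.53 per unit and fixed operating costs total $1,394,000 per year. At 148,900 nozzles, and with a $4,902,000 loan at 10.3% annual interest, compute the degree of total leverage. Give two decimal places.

Total contribution margin = 148,900 × $19.44 = $2,894,616.00.
Subtracting fixed costs: EBIT = $2,894,616.00 − $1,394,000 = $1,500,616.00. Interest = $504,906.00.
DOL = $2,894,616.00 ÷ $1,500,616.00 = 1.9290; DFL = $1,500,616.00 ÷ $995,710.00 = 1.5071.
Combined leverage = 1.9290 × 1.5071 = 2.9072.

2.91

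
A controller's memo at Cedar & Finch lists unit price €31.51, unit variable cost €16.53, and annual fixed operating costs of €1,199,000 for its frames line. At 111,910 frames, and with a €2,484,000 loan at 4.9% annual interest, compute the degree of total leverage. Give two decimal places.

4.71

At 111,910 units, contribution = 111,910 × €14.98 = €1,676,411.80.
Subtracting fixed costs: EBIT = €1,676,411.80 − €1,199,000 = €477,411.80. Interest = €121,716.00.
DOL = €1,676,411.80 ÷ €477,411.80 = 3.5115; DFL = €477,411.80 ÷ €355,695.80 = 1.3422.
DCL = DOL × DFL = 3.5115 × 1.3422 = 4.7131.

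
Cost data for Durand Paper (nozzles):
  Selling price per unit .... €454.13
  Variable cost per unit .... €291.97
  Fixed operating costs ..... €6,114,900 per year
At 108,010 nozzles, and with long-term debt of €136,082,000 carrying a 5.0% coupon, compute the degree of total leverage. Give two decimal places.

3.81

Contribution at this volume is 108,010 × €162.16 = €17,514,901.60.
EBIT = €17,514,901.60 − €6,114,900 = €11,400,001.60. Interest = €6,804,100.00, so EBIT − I = €4,595,901.60.
Degree of total leverage = total CM / (EBIT − interest) = €17,514,901.60 / €4,595,901.60 = 3.8110.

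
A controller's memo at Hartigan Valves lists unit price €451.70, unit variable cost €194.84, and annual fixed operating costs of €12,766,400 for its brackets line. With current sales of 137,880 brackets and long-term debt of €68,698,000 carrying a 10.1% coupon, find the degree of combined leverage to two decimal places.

2.25

Contribution at this volume is 137,880 × €256.86 = €35,415,856.80.
EBIT = €35,415,856.80 − €12,766,400 = €22,649,456.80. Interest = €6,938,498.00.
DOL = €35,415,856.80 ÷ €22,649,456.80 = 1.5637; DFL = €22,649,456.80 ÷ €15,710,958.80 = 1.4416.
Combined leverage = 1.5637 × 1.4416 = 2.2542.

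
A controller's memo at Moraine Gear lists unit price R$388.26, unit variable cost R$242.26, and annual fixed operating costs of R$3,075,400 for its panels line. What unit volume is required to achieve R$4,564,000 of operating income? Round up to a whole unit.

Unit CM = price − variable cost = R$388.26 − R$242.26 = R$146.00.
Units = (FC + target) / CM = (R$3,075,400 + R$4,564,000) / R$146.00 = 52,324.66, so 52,325 panels.

52,325 panels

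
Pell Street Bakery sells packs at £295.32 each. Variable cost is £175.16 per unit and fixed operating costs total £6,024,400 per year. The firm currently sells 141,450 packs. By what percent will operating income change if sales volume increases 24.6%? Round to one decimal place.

Total contribution margin = 141,450 × £120.16 = £16,996,632.00.
Operating income = contribution − fixed costs = £16,996,632.00 − £6,024,400 = £10,972,232.00.
So DOL = total CM / EBIT = £16,996,632.00 / £10,972,232.00 = 1.5491.
%ΔEBIT = DOL × %ΔSales = 1.5491 × +24.6% = +38.1%.

+38.1%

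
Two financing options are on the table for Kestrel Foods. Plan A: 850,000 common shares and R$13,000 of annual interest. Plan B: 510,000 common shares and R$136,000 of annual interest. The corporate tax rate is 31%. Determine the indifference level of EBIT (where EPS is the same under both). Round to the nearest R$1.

Set EPS_A = EPS_B: (EBIT − R$13,000)(1 − 0.31) ÷ 850,000 = (EBIT − R$136,000)(1 − 0.31) ÷ 510,000.
The (1 − t) factor cancels: (EBIT − 13,000) × 510,000 = (EBIT − 136,000) × 850,000.
EBIT × (850,000 − 510,000) = 136,000 × 850,000 − 13,000 × 510,000 = 108,970,000,000, so EBIT = 108,970,000,000 ÷ 340,000 = 320,500.00.

R$320,500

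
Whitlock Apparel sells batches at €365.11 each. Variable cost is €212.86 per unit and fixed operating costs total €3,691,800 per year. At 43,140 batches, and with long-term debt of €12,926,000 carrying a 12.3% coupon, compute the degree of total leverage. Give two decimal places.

5.11

At 43,140 units, contribution = 43,140 × €152.25 = €6,568,065.00.
Operating income = contribution − fixed costs = €6,568,065.00 − €3,691,800 = €2,876,265.00. Interest = €1,589,898.00.
DOL = €6,568,065.00 ÷ €2,876,265.00 = 2.2835; DFL = €2,876,265.00 ÷ €1,286,367.00 = 2.2360.
DCL = DOL × DFL = 2.2835 × 2.2360 = 5.1059.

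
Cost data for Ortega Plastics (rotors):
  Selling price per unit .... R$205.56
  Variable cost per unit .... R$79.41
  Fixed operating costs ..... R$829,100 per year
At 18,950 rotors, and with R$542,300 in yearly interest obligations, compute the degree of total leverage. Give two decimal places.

2.35

At 18,950 units, contribution = 18,950 × R$126.15 = R$2,390,542.50.
Subtracting fixed costs: EBIT = R$2,390,542.50 − R$829,100 = R$1,561,442.50. Interest = R$542,300.00, so EBIT − I = R$1,019,142.50.
DCL = contribution ÷ (EBIT − I) = R$2,390,542.50 ÷ R$1,019,142.50 = 2.3456.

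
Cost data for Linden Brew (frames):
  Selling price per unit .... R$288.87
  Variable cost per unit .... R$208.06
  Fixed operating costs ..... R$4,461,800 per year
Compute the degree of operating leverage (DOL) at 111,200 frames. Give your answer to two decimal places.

Contribution at this volume is 111,200 × R$80.81 = R$8,986,072.00.
Subtracting fixed costs: EBIT = R$8,986,072.00 − R$4,461,800 = R$4,524,272.00.
So DOL = total CM / EBIT = R$8,986,072.00 / R$4,524,272.00 = 1.9862.

1.99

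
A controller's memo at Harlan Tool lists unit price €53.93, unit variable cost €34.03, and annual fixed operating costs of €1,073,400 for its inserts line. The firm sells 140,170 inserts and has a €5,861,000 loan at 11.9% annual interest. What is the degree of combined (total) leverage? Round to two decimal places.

2.74

Total contribution margin = 140,170 × €19.90 = €2,789,383.00.
EBIT = €2,789,383.00 − €1,073,400 = €1,715,983.00. Interest = €697,459.00.
DOL = €2,789,383.00 ÷ €1,715,983.00 = 1.6255; DFL = €1,715,983.00 ÷ €1,018,524.00 = 1.6848.
DCL = DOL × DFL = 1.6255 × 1.6848 = 2.7386.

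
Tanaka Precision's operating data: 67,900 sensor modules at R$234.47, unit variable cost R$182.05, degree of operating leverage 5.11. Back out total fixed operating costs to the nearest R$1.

At 67,900 units, contribution = 67,900 × R$52.42 = R$3,559,318.00.
Since DOL = CM ÷ EBIT, EBIT = R$3,559,318.00 ÷ 5.11 = R$696,539.73.
Fixed costs = CM − EBIT = R$3,559,318.00 − R$696,539.73 = R$2,862,778.

R$2,862,778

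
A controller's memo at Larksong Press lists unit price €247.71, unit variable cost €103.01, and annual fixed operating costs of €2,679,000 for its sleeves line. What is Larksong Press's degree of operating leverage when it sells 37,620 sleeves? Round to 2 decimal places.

1.97

At 37,620 units, contribution = 37,620 × €144.70 = €5,443,614.00.
Subtracting fixed costs: EBIT = €5,443,614.00 − €2,679,000 = €2,764,614.00.
Degree of operating leverage = €5,443,614.00 / €2,764,614.00 = 1.9690.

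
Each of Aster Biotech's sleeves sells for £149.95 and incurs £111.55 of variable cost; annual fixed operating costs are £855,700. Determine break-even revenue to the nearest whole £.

CM per unit = £149.95 − £111.55 = £38.40; CM ratio = £38.40 / £149.95 = 0.2561.
Break-even sales = FC ÷ CM ratio = £855,700 × £149.95 / £38.40 = £3,341,464.

£3,341,464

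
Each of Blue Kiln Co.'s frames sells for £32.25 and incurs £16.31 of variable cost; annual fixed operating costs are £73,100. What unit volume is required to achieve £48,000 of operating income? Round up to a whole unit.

7,598 frames

Contribution margin per unit = £32.25 − £16.31 = £15.94.
Units = (FC + target) / CM = (£73,100 + £48,000) / £15.94 = 7,597.24, so 7,598 frames.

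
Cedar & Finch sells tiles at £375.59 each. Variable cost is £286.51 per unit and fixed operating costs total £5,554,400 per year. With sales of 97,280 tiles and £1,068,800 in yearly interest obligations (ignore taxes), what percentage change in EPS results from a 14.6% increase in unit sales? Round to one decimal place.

+61.9%

At 97,280 units, contribution = 97,280 × £89.08 = £8,665,702.40.
Operating income = contribution − fixed costs = £8,665,702.40 − £5,554,400 = £3,111,302.40.
Interest = £1,068,800.00, so EBIT − I = £2,042,502.40.
Degree of combined leverage = contribution ÷ (EBIT − I) = £8,665,702.40 ÷ £2,042,502.40 = 4.2427.
EPS therefore changes by 4.2427 × (+14.6%) = +61.9%.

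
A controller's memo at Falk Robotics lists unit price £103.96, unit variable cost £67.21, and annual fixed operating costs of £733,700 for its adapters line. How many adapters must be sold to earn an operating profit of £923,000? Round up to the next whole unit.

Each unit contributes £103.96 − £67.21 = £36.75.
Required volume = (fixed costs + target profit) ÷ CM = (£733,700 + £923,000) ÷ £36.75 = 45,080.27, so 45,081 adapters.

45,081 adapters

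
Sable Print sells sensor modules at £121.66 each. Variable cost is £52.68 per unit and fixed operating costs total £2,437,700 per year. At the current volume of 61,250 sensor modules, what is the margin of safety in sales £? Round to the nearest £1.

£3,152,304

Contribution margin per unit = £121.66 − £52.68 = £68.98. Break-even units = £2,437,700 ÷ £68.98 = 35,339.23; break-even revenue = 35,339.23 × £121.66 = £4,299,370.57.
Current sales = 61,250 × £121.66 = £7,451,675.00.
Margin of safety = £7,451,675.00 − £4,299,370.57 = £3,152,304.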